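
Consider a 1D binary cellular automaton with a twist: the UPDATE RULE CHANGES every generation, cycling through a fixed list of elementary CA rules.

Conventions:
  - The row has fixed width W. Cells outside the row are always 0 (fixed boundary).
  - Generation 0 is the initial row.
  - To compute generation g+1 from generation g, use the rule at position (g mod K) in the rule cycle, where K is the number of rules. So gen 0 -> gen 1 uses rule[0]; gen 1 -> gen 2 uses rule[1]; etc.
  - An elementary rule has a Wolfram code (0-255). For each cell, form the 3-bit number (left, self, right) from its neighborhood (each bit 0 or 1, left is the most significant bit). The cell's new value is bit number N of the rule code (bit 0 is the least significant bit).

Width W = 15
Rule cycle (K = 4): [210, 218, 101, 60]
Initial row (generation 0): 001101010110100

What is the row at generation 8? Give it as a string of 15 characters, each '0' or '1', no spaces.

Gen 0: 001101010110100
Gen 1 (rule 210): 010100000010010
Gen 2 (rule 218): 100010000101101
Gen 3 (rule 101): 101010110110111
Gen 4 (rule 60): 111111101101100
Gen 5 (rule 210): 011111100100110
Gen 6 (rule 218): 111111111011111
Gen 7 (rule 101): 000000001100001
Gen 8 (rule 60): 000000001010001

Answer: 000000001010001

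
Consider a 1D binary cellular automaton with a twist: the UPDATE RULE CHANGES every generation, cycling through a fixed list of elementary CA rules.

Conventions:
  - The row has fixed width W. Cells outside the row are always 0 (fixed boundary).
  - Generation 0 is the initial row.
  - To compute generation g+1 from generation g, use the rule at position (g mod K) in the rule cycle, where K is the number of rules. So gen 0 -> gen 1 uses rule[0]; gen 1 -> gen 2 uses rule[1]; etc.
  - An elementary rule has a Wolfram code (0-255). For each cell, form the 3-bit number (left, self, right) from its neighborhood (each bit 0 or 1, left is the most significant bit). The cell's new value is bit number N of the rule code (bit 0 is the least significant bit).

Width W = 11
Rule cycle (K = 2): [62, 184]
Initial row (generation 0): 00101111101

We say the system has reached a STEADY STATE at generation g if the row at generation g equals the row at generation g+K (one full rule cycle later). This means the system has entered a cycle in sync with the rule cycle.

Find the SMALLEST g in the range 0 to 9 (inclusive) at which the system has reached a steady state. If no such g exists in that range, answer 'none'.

Answer: none

Derivation:
Gen 0: 00101111101
Gen 1 (rule 62): 01111000011
Gen 2 (rule 184): 01110100010
Gen 3 (rule 62): 11001110111
Gen 4 (rule 184): 10101101110
Gen 5 (rule 62): 11111011001
Gen 6 (rule 184): 11110110100
Gen 7 (rule 62): 10001101110
Gen 8 (rule 184): 01001011101
Gen 9 (rule 62): 11111110011
Gen 10 (rule 184): 11111101010
Gen 11 (rule 62): 10000011111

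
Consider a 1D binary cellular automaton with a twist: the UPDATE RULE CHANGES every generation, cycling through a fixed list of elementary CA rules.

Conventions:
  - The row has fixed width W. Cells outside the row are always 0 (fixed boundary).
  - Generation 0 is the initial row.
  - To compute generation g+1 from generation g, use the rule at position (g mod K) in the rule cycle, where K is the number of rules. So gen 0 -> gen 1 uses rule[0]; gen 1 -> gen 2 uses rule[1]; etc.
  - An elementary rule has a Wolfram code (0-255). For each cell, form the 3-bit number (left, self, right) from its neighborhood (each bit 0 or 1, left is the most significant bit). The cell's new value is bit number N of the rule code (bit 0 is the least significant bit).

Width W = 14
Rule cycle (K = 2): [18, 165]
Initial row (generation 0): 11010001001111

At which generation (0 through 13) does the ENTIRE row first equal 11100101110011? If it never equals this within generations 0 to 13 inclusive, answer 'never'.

Gen 0: 11010001001111
Gen 1 (rule 18): 00001010110000
Gen 2 (rule 165): 11101111000111
Gen 3 (rule 18): 00000000101000
Gen 4 (rule 165): 11111110111011
Gen 5 (rule 18): 00000000000000
Gen 6 (rule 165): 11111111111111
Gen 7 (rule 18): 00000000000000
Gen 8 (rule 165): 11111111111111
Gen 9 (rule 18): 00000000000000
Gen 10 (rule 165): 11111111111111
Gen 11 (rule 18): 00000000000000
Gen 12 (rule 165): 11111111111111
Gen 13 (rule 18): 00000000000000

Answer: never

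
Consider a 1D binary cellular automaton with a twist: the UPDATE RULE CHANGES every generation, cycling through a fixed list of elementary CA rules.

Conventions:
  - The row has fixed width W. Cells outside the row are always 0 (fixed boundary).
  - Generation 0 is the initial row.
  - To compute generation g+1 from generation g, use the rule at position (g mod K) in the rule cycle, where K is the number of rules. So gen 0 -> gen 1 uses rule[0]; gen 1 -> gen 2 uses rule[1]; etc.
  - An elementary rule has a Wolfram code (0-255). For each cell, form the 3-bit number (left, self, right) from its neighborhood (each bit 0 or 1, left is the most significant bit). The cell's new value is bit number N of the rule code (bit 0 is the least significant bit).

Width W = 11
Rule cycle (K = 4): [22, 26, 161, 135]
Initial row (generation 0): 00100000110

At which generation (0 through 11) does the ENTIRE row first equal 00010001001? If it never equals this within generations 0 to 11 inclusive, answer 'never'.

Gen 0: 00100000110
Gen 1 (rule 22): 01110001001
Gen 2 (rule 26): 11001010110
Gen 3 (rule 161): 00000101000
Gen 4 (rule 135): 11111101011
Gen 5 (rule 22): 00000001000
Gen 6 (rule 26): 00000010100
Gen 7 (rule 161): 11111001001
Gen 8 (rule 135): 01110011011
Gen 9 (rule 22): 10001100000
Gen 10 (rule 26): 01011010000
Gen 11 (rule 161): 00100100111

Answer: never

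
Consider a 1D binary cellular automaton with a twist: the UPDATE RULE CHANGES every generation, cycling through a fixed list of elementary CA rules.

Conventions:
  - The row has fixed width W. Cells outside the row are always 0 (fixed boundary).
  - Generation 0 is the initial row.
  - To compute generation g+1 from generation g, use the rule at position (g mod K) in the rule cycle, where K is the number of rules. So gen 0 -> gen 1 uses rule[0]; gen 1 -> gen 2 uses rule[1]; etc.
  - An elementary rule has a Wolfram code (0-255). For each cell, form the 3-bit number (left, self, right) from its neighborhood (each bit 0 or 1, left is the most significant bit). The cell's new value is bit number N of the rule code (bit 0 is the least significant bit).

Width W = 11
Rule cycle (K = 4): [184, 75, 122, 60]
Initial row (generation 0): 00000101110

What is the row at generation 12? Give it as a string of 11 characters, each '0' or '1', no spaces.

Gen 0: 00000101110
Gen 1 (rule 184): 00000011101
Gen 2 (rule 75): 11111110100
Gen 3 (rule 122): 10000011010
Gen 4 (rule 60): 11000010111
Gen 5 (rule 184): 10100001110
Gen 6 (rule 75): 00001111010
Gen 7 (rule 122): 00011001101
Gen 8 (rule 60): 00010101011
Gen 9 (rule 184): 00001010110
Gen 10 (rule 75): 11110000110
Gen 11 (rule 122): 10011001111
Gen 12 (rule 60): 11010101000

Answer: 11010101000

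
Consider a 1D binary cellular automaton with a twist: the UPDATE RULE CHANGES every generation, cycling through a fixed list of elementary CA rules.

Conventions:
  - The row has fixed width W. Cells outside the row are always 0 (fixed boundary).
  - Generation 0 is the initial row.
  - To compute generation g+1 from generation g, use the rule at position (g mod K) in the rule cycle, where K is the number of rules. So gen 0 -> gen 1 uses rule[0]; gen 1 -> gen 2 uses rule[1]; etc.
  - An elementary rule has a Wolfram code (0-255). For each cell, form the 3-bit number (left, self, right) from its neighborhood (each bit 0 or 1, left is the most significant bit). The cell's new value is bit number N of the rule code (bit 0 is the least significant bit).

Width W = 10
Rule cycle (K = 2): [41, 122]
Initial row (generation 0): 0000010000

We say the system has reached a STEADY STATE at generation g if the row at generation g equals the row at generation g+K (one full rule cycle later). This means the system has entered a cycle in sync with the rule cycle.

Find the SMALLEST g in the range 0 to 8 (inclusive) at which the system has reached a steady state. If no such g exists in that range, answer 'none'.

Gen 0: 0000010000
Gen 1 (rule 41): 1111000111
Gen 2 (rule 122): 1001101101
Gen 3 (rule 41): 0001011010
Gen 4 (rule 122): 0010111101
Gen 5 (rule 41): 1001100010
Gen 6 (rule 122): 0111110101
Gen 7 (rule 41): 0100001010
Gen 8 (rule 122): 1010010101
Gen 9 (rule 41): 0100001010
Gen 10 (rule 122): 1010010101

Answer: 7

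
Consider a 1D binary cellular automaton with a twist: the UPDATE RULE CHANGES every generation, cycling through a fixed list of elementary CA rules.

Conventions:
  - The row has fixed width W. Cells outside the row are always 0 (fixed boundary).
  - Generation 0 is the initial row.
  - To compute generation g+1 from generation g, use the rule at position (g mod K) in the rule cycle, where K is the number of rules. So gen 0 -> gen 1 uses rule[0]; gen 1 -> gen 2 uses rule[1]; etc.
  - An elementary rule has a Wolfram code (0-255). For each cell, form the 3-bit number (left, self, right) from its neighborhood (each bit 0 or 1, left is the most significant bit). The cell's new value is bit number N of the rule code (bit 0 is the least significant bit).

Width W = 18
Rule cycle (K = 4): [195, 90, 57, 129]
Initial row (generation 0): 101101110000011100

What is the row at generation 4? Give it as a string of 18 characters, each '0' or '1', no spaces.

Gen 0: 101101110000011100
Gen 1 (rule 195): 000100110111101101
Gen 2 (rule 90): 001011110100101100
Gen 3 (rule 57): 100110001010011011
Gen 4 (rule 129): 000000100000000000

Answer: 000000100000000000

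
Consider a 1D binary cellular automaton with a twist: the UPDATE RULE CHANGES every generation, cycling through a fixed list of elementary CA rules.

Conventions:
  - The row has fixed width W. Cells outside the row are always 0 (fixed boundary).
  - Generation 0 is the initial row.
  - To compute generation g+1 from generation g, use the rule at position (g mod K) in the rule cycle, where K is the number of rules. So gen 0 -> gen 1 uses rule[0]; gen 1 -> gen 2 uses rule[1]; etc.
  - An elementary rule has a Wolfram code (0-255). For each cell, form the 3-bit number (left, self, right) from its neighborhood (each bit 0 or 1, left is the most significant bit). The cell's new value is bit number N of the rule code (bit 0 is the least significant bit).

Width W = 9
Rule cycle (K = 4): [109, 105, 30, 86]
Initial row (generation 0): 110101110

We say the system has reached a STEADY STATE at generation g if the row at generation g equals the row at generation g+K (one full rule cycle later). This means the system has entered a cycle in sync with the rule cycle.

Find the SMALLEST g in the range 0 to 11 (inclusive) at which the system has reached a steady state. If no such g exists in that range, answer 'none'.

Gen 0: 110101110
Gen 1 (rule 109): 111111010
Gen 2 (rule 105): 100001100
Gen 3 (rule 30): 110011010
Gen 4 (rule 86): 011101011
Gen 5 (rule 109): 010111111
Gen 6 (rule 105): 001100001
Gen 7 (rule 30): 011010011
Gen 8 (rule 86): 101011101
Gen 9 (rule 109): 111110111
Gen 10 (rule 105): 100011101
Gen 11 (rule 30): 110110001
Gen 12 (rule 86): 010011011
Gen 13 (rule 109): 010011111
Gen 14 (rule 105): 000010001
Gen 15 (rule 30): 000111011

Answer: none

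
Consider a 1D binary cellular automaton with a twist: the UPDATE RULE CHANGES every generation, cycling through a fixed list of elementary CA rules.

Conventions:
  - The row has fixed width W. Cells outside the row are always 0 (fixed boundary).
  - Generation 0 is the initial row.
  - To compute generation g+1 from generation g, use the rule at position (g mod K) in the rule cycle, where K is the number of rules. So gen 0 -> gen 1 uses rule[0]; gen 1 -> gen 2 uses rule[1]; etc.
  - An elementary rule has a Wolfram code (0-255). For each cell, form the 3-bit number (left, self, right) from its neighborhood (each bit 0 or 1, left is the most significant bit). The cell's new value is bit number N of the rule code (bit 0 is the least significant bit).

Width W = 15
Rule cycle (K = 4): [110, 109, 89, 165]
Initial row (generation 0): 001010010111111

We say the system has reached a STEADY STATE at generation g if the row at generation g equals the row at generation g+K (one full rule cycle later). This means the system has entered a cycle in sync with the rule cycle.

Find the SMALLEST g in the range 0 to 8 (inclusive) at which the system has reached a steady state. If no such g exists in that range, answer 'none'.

Answer: none

Derivation:
Gen 0: 001010010111111
Gen 1 (rule 110): 011110111100001
Gen 2 (rule 109): 010011100101101
Gen 3 (rule 89): 001010110001100
Gen 4 (rule 165): 101111000100001
Gen 5 (rule 110): 111001001100011
Gen 6 (rule 109): 101001001101011
Gen 7 (rule 89): 000100101100011
Gen 8 (rule 165): 110100110001000
Gen 9 (rule 110): 111101110011000
Gen 10 (rule 109): 100111010011011
Gen 11 (rule 89): 010101001011011
Gen 12 (rule 165): 011111001100100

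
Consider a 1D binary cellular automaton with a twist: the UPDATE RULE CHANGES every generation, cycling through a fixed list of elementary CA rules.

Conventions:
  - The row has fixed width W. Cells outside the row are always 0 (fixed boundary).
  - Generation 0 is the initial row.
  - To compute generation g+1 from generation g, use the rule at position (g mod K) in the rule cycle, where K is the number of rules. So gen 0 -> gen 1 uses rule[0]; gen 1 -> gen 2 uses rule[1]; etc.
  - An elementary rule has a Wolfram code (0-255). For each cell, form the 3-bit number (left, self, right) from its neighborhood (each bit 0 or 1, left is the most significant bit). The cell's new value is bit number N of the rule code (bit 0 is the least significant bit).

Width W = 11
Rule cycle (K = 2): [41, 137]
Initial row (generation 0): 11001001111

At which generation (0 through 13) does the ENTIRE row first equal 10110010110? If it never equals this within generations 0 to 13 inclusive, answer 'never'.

Answer: 12

Derivation:
Gen 0: 11001001111
Gen 1 (rule 41): 10000001000
Gen 2 (rule 137): 00111100011
Gen 3 (rule 41): 10100001010
Gen 4 (rule 137): 00001100000
Gen 5 (rule 41): 11101001111
Gen 6 (rule 137): 11000001110
Gen 7 (rule 41): 10011101000
Gen 8 (rule 137): 00011000011
Gen 9 (rule 41): 11010011010
Gen 10 (rule 137): 10000010000
Gen 11 (rule 41): 00111000111
Gen 12 (rule 137): 10110010110
Gen 13 (rule 41): 01100001100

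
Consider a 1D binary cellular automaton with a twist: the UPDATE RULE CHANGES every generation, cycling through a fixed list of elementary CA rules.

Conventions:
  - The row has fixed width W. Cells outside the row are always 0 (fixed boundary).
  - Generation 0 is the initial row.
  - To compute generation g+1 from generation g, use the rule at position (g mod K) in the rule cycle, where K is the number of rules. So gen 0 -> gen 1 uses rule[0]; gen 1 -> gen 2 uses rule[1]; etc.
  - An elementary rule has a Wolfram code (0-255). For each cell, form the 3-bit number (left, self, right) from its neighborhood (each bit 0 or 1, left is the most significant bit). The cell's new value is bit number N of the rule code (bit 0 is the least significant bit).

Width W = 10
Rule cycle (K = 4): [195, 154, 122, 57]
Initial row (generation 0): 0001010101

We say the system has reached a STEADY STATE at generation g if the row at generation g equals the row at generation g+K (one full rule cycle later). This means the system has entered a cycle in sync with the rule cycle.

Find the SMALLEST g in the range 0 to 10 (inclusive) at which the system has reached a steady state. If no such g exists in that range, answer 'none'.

Answer: none

Derivation:
Gen 0: 0001010101
Gen 1 (rule 195): 1110000000
Gen 2 (rule 154): 1101000000
Gen 3 (rule 122): 1110100000
Gen 4 (rule 57): 1001011111
Gen 5 (rule 195): 0010001111
Gen 6 (rule 154): 0101011110
Gen 7 (rule 122): 1010110011
Gen 8 (rule 57): 0101101010
Gen 9 (rule 195): 1000100000
Gen 10 (rule 154): 0101010000
Gen 11 (rule 122): 1010101000
Gen 12 (rule 57): 0101010111
Gen 13 (rule 195): 1000000011
Gen 14 (rule 154): 0100000110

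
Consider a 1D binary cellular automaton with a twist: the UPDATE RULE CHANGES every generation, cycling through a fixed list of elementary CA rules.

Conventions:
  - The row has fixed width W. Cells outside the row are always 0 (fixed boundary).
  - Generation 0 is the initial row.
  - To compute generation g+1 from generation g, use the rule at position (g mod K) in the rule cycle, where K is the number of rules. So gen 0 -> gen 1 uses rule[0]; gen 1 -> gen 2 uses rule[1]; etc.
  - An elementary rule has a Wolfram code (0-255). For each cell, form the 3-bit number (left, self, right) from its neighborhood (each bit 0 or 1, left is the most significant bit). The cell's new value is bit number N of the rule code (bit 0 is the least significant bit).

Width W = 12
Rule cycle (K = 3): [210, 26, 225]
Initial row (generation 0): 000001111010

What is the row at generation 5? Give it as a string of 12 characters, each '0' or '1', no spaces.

Gen 0: 000001111010
Gen 1 (rule 210): 000010111001
Gen 2 (rule 26): 000100100110
Gen 3 (rule 225): 110000000010
Gen 4 (rule 210): 011000000101
Gen 5 (rule 26): 110100001000

Answer: 110100001000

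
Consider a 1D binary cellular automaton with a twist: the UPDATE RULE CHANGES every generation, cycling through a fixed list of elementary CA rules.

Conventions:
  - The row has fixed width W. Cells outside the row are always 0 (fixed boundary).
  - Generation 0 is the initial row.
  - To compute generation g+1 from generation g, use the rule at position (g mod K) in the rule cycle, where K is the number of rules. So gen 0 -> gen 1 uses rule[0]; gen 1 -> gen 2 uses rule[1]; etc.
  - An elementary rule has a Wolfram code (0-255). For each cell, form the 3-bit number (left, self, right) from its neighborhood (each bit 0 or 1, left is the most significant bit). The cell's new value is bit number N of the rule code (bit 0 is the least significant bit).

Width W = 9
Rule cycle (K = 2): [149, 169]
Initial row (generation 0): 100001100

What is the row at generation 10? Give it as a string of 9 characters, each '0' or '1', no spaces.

Answer: 001110010

Derivation:
Gen 0: 100001100
Gen 1 (rule 149): 111100011
Gen 2 (rule 169): 111001010
Gen 3 (rule 149): 010101011
Gen 4 (rule 169): 001010110
Gen 5 (rule 149): 101010001
Gen 6 (rule 169): 010100100
Gen 7 (rule 149): 010110111
Gen 8 (rule 169): 001101110
Gen 9 (rule 149): 100000101
Gen 10 (rule 169): 001110010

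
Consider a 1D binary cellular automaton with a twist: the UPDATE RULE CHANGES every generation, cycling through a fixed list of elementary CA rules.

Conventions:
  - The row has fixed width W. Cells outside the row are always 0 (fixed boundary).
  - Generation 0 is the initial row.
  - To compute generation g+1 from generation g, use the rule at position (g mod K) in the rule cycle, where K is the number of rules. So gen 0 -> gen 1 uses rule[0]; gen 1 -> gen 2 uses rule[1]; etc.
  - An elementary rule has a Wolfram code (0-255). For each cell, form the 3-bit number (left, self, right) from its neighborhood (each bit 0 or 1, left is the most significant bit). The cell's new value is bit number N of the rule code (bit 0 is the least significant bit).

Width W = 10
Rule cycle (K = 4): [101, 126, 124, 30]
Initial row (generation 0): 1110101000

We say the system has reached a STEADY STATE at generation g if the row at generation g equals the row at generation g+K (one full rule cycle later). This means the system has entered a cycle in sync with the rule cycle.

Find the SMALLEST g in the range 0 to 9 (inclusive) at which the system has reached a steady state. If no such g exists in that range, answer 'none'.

Gen 0: 1110101000
Gen 1 (rule 101): 0011111011
Gen 2 (rule 126): 0110001111
Gen 3 (rule 124): 0111001001
Gen 4 (rule 30): 1100111111
Gen 5 (rule 101): 0100000001
Gen 6 (rule 126): 1110000011
Gen 7 (rule 124): 1011000011
Gen 8 (rule 30): 1010100110
Gen 9 (rule 101): 1111100010
Gen 10 (rule 126): 1000110111
Gen 11 (rule 124): 1100111101
Gen 12 (rule 30): 1011100001
Gen 13 (rule 101): 1100101101

Answer: none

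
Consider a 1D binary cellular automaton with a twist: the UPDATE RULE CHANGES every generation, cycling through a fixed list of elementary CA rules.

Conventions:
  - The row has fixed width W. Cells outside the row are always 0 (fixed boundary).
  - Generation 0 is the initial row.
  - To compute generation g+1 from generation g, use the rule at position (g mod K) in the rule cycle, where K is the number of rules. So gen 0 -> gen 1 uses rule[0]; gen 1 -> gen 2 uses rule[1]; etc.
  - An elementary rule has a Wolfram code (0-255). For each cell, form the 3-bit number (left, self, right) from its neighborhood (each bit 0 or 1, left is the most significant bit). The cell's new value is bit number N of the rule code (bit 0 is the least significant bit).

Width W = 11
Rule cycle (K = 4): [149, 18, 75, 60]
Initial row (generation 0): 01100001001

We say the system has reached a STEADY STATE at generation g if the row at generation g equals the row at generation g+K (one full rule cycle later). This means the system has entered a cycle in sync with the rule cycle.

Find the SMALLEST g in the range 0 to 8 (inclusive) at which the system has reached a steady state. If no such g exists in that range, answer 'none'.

Answer: 6

Derivation:
Gen 0: 01100001001
Gen 1 (rule 149): 00011101101
Gen 2 (rule 18): 00100000000
Gen 3 (rule 75): 11001111111
Gen 4 (rule 60): 10101000000
Gen 5 (rule 149): 10101111111
Gen 6 (rule 18): 00000000000
Gen 7 (rule 75): 11111111111
Gen 8 (rule 60): 10000000000
Gen 9 (rule 149): 11111111111
Gen 10 (rule 18): 00000000000
Gen 11 (rule 75): 11111111111
Gen 12 (rule 60): 10000000000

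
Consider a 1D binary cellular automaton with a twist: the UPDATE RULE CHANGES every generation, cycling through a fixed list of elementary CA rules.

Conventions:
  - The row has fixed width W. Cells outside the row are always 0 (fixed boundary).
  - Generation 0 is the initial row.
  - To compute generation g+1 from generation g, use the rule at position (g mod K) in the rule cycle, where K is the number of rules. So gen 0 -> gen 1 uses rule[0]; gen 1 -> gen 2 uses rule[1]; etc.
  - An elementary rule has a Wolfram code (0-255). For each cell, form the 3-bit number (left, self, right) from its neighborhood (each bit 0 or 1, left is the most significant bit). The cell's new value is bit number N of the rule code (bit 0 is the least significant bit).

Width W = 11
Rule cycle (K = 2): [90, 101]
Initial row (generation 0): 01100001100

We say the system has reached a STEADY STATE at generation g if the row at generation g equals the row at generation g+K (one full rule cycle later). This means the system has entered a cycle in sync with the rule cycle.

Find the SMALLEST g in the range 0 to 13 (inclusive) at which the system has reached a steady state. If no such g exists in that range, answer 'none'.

Gen 0: 01100001100
Gen 1 (rule 90): 11110011110
Gen 2 (rule 101): 00010000010
Gen 3 (rule 90): 00101000101
Gen 4 (rule 101): 10111010111
Gen 5 (rule 90): 00101000101
Gen 6 (rule 101): 10111010111
Gen 7 (rule 90): 00101000101
Gen 8 (rule 101): 10111010111
Gen 9 (rule 90): 00101000101
Gen 10 (rule 101): 10111010111
Gen 11 (rule 90): 00101000101
Gen 12 (rule 101): 10111010111
Gen 13 (rule 90): 00101000101
Gen 14 (rule 101): 10111010111
Gen 15 (rule 90): 00101000101

Answer: 3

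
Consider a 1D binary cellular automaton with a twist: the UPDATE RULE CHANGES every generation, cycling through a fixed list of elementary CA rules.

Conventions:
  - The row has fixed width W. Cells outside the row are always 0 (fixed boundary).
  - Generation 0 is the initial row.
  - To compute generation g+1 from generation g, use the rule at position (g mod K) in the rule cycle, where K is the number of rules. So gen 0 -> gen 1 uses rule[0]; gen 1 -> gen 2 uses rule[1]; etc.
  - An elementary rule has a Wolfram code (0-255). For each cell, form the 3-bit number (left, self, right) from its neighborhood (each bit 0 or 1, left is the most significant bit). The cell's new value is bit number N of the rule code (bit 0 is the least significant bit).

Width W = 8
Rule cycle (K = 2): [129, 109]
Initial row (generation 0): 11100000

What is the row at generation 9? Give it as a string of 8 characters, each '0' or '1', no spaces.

Gen 0: 11100000
Gen 1 (rule 129): 01001111
Gen 2 (rule 109): 01001001
Gen 3 (rule 129): 00000000
Gen 4 (rule 109): 11111111
Gen 5 (rule 129): 01111110
Gen 6 (rule 109): 01000010
Gen 7 (rule 129): 00011000
Gen 8 (rule 109): 11011011
Gen 9 (rule 129): 00000000

Answer: 00000000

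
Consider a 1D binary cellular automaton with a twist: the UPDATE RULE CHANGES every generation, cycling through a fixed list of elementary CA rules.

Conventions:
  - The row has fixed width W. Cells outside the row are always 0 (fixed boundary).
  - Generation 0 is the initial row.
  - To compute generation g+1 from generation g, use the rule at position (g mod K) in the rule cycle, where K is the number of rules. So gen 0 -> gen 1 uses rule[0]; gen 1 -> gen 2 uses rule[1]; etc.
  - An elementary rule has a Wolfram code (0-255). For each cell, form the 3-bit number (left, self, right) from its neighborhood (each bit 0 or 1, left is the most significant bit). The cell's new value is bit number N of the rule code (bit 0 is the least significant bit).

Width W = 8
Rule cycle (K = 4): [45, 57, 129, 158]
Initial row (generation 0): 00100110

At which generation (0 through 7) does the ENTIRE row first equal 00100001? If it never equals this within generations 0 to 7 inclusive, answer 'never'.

Answer: never

Derivation:
Gen 0: 00100110
Gen 1 (rule 45): 10100100
Gen 2 (rule 57): 01010011
Gen 3 (rule 129): 00000000
Gen 4 (rule 158): 00000000
Gen 5 (rule 45): 11111111
Gen 6 (rule 57): 10000000
Gen 7 (rule 129): 00111111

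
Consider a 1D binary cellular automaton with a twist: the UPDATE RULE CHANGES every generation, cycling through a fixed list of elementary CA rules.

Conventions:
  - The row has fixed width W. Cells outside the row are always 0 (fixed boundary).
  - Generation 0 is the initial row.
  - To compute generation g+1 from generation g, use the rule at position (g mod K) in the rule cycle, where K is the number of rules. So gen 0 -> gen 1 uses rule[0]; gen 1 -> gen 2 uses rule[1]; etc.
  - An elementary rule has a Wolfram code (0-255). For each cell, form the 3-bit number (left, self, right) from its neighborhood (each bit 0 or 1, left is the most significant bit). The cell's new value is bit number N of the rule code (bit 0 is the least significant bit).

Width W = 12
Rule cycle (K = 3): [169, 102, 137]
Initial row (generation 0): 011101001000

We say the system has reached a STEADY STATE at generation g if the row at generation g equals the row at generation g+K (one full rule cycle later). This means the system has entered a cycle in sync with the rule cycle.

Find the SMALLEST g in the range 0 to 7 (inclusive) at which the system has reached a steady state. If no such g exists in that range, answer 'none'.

Gen 0: 011101001000
Gen 1 (rule 169): 011010000011
Gen 2 (rule 102): 101110000101
Gen 3 (rule 137): 001100110000
Gen 4 (rule 169): 101000100111
Gen 5 (rule 102): 111001101001
Gen 6 (rule 137): 110001000000
Gen 7 (rule 169): 100100011111
Gen 8 (rule 102): 101100100001
Gen 9 (rule 137): 001000001100
Gen 10 (rule 169): 100011101001

Answer: none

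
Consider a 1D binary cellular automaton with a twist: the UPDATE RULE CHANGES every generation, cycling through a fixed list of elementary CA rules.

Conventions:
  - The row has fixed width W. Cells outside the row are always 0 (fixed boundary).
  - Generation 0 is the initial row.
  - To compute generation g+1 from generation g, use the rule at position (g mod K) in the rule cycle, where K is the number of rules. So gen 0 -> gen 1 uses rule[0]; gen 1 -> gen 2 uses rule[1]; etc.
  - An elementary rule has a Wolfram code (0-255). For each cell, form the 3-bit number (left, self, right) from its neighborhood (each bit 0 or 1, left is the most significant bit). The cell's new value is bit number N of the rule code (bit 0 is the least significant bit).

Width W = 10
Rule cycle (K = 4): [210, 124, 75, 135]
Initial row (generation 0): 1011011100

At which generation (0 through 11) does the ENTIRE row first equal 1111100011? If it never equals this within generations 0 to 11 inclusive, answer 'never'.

Gen 0: 1011011100
Gen 1 (rule 210): 0001001110
Gen 2 (rule 124): 0001101011
Gen 3 (rule 75): 1111100011
Gen 4 (rule 135): 0111001100
Gen 5 (rule 210): 1011110110
Gen 6 (rule 124): 1110011111
Gen 7 (rule 75): 1010110001
Gen 8 (rule 135): 1010000111
Gen 9 (rule 210): 0001001011
Gen 10 (rule 124): 0001101111
Gen 11 (rule 75): 1111101001

Answer: 3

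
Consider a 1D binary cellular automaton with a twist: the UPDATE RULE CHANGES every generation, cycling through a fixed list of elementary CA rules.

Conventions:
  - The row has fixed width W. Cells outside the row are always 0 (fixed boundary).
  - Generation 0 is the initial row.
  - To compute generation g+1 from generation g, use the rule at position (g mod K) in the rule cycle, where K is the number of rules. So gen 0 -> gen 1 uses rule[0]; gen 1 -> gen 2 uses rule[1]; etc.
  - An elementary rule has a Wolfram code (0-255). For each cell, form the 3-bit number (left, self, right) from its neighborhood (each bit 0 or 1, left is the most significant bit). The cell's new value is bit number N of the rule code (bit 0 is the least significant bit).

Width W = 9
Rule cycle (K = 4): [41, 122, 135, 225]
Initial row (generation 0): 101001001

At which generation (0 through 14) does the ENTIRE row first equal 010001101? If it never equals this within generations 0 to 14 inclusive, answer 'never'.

Answer: never

Derivation:
Gen 0: 101001001
Gen 1 (rule 41): 010000000
Gen 2 (rule 122): 101000000
Gen 3 (rule 135): 101011111
Gen 4 (rule 225): 010101111
Gen 5 (rule 41): 001011000
Gen 6 (rule 122): 010111100
Gen 7 (rule 135): 110011001
Gen 8 (rule 225): 010001000
Gen 9 (rule 41): 000100011
Gen 10 (rule 122): 001010111
Gen 11 (rule 135): 111010010
Gen 12 (rule 225): 011100000
Gen 13 (rule 41): 010001111
Gen 14 (rule 122): 101011001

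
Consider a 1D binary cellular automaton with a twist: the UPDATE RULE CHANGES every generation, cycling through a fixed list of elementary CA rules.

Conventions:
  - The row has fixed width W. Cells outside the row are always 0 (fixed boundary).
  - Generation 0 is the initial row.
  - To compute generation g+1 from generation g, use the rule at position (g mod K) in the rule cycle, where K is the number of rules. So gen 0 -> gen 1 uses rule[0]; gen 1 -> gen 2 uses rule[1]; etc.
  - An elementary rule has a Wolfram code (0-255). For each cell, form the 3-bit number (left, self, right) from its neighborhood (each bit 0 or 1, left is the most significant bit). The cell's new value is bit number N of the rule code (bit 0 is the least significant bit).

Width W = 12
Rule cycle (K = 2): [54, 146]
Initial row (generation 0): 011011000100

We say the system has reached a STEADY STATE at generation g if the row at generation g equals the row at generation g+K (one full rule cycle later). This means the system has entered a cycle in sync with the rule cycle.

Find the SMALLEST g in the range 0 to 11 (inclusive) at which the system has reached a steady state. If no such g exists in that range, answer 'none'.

Answer: 4

Derivation:
Gen 0: 011011000100
Gen 1 (rule 54): 100100101110
Gen 2 (rule 146): 011011000101
Gen 3 (rule 54): 100100101111
Gen 4 (rule 146): 011011000110
Gen 5 (rule 54): 100100101001
Gen 6 (rule 146): 011011000110
Gen 7 (rule 54): 100100101001
Gen 8 (rule 146): 011011000110
Gen 9 (rule 54): 100100101001
Gen 10 (rule 146): 011011000110
Gen 11 (rule 54): 100100101001
Gen 12 (rule 146): 011011000110
Gen 13 (rule 54): 100100101001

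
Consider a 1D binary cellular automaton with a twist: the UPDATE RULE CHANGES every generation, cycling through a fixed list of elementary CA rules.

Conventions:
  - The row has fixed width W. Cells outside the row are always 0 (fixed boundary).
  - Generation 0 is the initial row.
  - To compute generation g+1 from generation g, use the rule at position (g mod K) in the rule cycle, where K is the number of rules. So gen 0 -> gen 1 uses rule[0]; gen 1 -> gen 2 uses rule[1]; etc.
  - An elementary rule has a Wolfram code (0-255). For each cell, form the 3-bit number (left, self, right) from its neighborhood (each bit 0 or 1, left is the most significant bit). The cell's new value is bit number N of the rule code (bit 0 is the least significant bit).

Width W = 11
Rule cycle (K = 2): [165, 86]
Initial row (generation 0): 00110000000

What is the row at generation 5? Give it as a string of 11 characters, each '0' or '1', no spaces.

Answer: 11000010111

Derivation:
Gen 0: 00110000000
Gen 1 (rule 165): 10000111111
Gen 2 (rule 86): 11001000001
Gen 3 (rule 165): 00001011101
Gen 4 (rule 86): 00011000101
Gen 5 (rule 165): 11000010111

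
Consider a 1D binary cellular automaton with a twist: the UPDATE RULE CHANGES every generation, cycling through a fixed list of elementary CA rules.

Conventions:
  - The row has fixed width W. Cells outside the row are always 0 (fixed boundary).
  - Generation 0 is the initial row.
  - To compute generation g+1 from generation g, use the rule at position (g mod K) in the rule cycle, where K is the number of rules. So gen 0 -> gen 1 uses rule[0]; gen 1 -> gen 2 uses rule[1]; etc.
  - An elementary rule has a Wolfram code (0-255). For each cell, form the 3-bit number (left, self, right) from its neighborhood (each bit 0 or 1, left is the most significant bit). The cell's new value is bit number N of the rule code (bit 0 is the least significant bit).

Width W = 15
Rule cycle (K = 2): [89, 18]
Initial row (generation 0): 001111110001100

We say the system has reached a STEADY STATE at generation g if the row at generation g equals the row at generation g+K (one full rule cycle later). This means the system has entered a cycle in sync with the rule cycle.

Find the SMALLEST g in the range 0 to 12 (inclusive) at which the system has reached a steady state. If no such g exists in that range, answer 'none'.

Answer: 6

Derivation:
Gen 0: 001111110001100
Gen 1 (rule 89): 101000011101111
Gen 2 (rule 18): 000100100000000
Gen 3 (rule 89): 110010011111111
Gen 4 (rule 18): 001101100000000
Gen 5 (rule 89): 101101111111111
Gen 6 (rule 18): 000000000000000
Gen 7 (rule 89): 111111111111111
Gen 8 (rule 18): 000000000000000
Gen 9 (rule 89): 111111111111111
Gen 10 (rule 18): 000000000000000
Gen 11 (rule 89): 111111111111111
Gen 12 (rule 18): 000000000000000
Gen 13 (rule 89): 111111111111111
Gen 14 (rule 18): 000000000000000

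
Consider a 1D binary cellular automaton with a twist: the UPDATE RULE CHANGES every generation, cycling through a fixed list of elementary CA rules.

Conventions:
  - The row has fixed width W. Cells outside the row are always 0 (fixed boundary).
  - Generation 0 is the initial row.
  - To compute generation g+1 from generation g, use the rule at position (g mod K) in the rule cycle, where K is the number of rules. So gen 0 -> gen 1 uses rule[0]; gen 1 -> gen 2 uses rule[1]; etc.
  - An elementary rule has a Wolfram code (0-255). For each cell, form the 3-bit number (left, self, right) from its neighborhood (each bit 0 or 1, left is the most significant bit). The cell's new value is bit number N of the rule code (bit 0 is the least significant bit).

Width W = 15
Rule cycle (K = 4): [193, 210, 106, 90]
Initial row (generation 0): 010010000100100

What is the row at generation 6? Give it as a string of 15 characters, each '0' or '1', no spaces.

Gen 0: 010010000100100
Gen 1 (rule 193): 000000110000001
Gen 2 (rule 210): 000001011000010
Gen 3 (rule 106): 000010111000100
Gen 4 (rule 90): 000100101101010
Gen 5 (rule 193): 110000000100000
Gen 6 (rule 210): 011000001010000

Answer: 011000001010000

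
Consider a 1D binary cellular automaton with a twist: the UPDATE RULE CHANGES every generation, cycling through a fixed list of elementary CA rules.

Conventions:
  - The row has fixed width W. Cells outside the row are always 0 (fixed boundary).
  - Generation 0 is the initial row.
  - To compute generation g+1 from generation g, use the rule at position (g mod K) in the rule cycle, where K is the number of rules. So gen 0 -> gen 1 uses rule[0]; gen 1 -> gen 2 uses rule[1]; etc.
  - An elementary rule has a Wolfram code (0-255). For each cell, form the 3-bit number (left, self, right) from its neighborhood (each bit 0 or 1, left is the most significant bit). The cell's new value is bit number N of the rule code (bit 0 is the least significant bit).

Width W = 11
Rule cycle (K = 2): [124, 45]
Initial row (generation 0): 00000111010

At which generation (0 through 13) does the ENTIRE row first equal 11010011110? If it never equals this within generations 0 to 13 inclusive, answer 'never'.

Gen 0: 00000111010
Gen 1 (rule 124): 00000101111
Gen 2 (rule 45): 11110111000
Gen 3 (rule 124): 10011101100
Gen 4 (rule 45): 10010011001
Gen 5 (rule 124): 11011011101
Gen 6 (rule 45): 10110110011
Gen 7 (rule 124): 11111111011
Gen 8 (rule 45): 10000000110
Gen 9 (rule 124): 11000000111
Gen 10 (rule 45): 10011110100
Gen 11 (rule 124): 11010011110
Gen 12 (rule 45): 10110010000
Gen 13 (rule 124): 11111011000

Answer: 11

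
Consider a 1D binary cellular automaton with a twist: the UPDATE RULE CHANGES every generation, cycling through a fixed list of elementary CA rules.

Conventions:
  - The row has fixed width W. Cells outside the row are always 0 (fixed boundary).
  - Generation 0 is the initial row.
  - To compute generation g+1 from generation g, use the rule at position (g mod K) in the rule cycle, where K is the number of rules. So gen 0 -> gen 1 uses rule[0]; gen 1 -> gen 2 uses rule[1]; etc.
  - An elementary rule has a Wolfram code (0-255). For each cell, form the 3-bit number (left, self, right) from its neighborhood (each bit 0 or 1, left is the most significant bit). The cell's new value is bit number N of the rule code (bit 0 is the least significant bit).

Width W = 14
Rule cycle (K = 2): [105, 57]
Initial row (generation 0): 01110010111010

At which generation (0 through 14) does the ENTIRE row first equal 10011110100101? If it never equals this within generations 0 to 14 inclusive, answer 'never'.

Gen 0: 01110010111010
Gen 1 (rule 105): 01010001101100
Gen 2 (rule 57): 00101101011011
Gen 3 (rule 105): 10011110111111
Gen 4 (rule 57): 01010001100000
Gen 5 (rule 105): 00100101101111
Gen 6 (rule 57): 10010011011000
Gen 7 (rule 105): 00000011111011
Gen 8 (rule 57): 11111010000110
Gen 9 (rule 105): 10001100110110
Gen 10 (rule 57): 01101010101101
Gen 11 (rule 105): 01110101011110
Gen 12 (rule 57): 01001010110001
Gen 13 (rule 105): 00000101110100
Gen 14 (rule 57): 11110011001011

Answer: never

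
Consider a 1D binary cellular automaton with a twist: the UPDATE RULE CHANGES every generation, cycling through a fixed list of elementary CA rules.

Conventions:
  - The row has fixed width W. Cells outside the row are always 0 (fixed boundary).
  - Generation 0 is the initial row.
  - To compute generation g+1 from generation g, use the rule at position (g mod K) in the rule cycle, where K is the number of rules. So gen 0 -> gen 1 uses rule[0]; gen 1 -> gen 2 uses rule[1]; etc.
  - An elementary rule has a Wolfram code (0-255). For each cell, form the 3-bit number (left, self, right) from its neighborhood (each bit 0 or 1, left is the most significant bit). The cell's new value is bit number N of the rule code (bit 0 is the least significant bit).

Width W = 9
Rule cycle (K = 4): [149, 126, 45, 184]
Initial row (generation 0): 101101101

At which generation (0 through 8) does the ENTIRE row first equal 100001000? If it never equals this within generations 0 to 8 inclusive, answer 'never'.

Gen 0: 101101101
Gen 1 (rule 149): 100000001
Gen 2 (rule 126): 110000011
Gen 3 (rule 45): 100111010
Gen 4 (rule 184): 010110101
Gen 5 (rule 149): 010000101
Gen 6 (rule 126): 111001111
Gen 7 (rule 45): 100001000
Gen 8 (rule 184): 010000100

Answer: 7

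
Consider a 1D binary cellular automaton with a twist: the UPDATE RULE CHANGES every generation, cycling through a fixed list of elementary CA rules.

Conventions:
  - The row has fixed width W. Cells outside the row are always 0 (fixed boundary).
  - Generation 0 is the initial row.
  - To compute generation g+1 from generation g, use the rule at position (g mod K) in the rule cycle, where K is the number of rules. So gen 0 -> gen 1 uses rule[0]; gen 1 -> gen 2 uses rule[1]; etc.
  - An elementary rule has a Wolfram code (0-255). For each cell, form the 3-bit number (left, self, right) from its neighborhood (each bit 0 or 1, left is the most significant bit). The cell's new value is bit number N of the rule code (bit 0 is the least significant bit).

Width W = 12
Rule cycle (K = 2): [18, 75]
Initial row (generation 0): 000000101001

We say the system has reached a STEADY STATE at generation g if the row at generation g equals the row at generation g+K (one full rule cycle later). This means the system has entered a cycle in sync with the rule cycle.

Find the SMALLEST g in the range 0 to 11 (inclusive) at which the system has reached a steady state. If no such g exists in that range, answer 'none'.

Gen 0: 000000101001
Gen 1 (rule 18): 000001000110
Gen 2 (rule 75): 111110011110
Gen 3 (rule 18): 000001100001
Gen 4 (rule 75): 111111101110
Gen 5 (rule 18): 000000000001
Gen 6 (rule 75): 111111111110
Gen 7 (rule 18): 000000000001
Gen 8 (rule 75): 111111111110
Gen 9 (rule 18): 000000000001
Gen 10 (rule 75): 111111111110
Gen 11 (rule 18): 000000000001
Gen 12 (rule 75): 111111111110
Gen 13 (rule 18): 000000000001

Answer: 5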